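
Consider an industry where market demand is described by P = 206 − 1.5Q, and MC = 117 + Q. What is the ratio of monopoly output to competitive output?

The monopolist equates marginal revenue to marginal cost: 206 − 3Q = 117 + Q, so Q = 22.25. From demand, P = 172.625.
Competitive equilibrium sets price equal to marginal cost: 206 − 1.5Q = 117 + Q, so Q = 35.6 and P = 152.6.
Ratio Q_m/Q_c = 22.25/35.6 = 0.625.

Q_m/Q_c = 0.625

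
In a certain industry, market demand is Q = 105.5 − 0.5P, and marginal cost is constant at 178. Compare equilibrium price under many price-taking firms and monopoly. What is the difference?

Equilibrium price rises by 16.5

Inverting demand: P = 211 − 2Q.
Under competition P = MC = 178, so Q = (211 − 178)/2 = 16.5.
The monopolist equates marginal revenue to marginal cost: 211 − 4Q = 178, so Q = 8.25. From demand, P = 194.5.
Change in equilibrium price: 194.5 − 178 = 16.5.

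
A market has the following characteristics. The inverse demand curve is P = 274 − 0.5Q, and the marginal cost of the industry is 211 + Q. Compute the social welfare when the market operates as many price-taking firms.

TS = 1323

Under competition P = MC: 274 − 0.5Q = 211 + Q ⇒ Q = 42, P = 253.
CS = ½·(274 − 253)·42 = 441; PS = (253·42 − 211·42 − ½·1·42²) = 882; TS = 1323.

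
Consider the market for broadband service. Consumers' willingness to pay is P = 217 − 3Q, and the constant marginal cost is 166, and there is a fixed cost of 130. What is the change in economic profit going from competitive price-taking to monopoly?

π rises by 216.75

Competitive firms price at marginal cost: P = 166, giving Q = 17.
Profit = (166 − 166)·17 − 130 = −130.
Monopoly sets MR = MC: 217 − 6Q = 166 ⇒ Q = 8.5, P = 217 − 3·8.5 = 191.5.
Profit = (191.5 − 166)·8.5 − 130 = 86.75.
Change in economic profit: 86.75 − −130 = 216.75.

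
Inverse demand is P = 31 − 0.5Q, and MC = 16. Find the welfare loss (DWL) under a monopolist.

Competitive firms price at marginal cost: P = 16, giving Q = 30.
A monopolist chooses Q where MR = MC. MR = 31 − Q; setting this equal to 16 gives Q = 15 and P = 23.5.
DWL is the triangle between Q = 15 and Q = 30: ½·(30 − 15)·(23.5 − 16) = 56.25.

DWL = 56.25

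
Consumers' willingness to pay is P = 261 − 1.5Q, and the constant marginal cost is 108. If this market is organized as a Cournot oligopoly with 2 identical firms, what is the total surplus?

TS = 6936

Cournot with 2 identical firms: the symmetric best-response condition is 261 − 4.5q = 108. Each firm produces q = 34, total output Q = 68, price P = 159.
CS = ½·(261 − 159)·68 = 3468; PS = (159 − 108)·68 = 3468; TS = 6936.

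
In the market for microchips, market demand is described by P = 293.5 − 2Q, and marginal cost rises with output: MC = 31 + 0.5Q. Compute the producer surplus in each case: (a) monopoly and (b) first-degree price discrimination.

A monopolist chooses Q where MR = MC. MR = 293.5 − 4Q; setting this equal to 31 + 0.5Q gives Q = 175/3 and P = 1061/6.
PS = P·Q − VC(Q) = 1061/6·175/3 − (31·175/3 + ½·0.5·(175/3)²) = 7656.25.
A perfectly discriminating monopolist sells every unit with P(Q) ≥ MC(Q), so output equals the competitive quantity Q = 105. Each buyer pays their reservation price, so CS = 0 and the firm captures all surplus.
PS = ½·(293.5 − 31)·105 = 13781.25.

Monopoly: PS = 7656.25; Perfect PD: PS = 13781.25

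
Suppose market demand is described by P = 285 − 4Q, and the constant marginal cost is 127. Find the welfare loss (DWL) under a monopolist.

DWL = 780.125

Under competition P = MC = 127, so Q = (285 − 127)/4 = 39.5.
Monopoly sets MR = MC: 285 − 8Q = 127 ⇒ Q = 19.75, P = 285 − 4·19.75 = 206.
DWL is the triangle between Q = 19.75 and Q = 39.5: ½·(39.5 − 19.75)·(206 − 127) = 780.125.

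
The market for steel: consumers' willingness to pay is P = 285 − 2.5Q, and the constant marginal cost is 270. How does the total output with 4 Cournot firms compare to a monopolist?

Cournot: Q = 4.8; Monopoly: Q = 3

With 4 symmetric Cournot firms, each firm's FOC gives 285 − 12.5q = 270, so q = 1.2, Q = 4·1.2 = 4.8, and P = 273.
The monopolist equates marginal revenue to marginal cost: 285 − 5Q = 270, so Q = 3. From demand, P = 277.5.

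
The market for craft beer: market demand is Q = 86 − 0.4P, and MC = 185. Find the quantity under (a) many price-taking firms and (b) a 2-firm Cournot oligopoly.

Inverting demand: P = 215 − 2.5Q.
Under competition P = MC = 185, so Q = (215 − 185)/2.5 = 12.
Cournot with 2 identical firms: the symmetric best-response condition is 215 − 7.5q = 185. Each firm produces q = 4, total output Q = 8, price P = 195.

Competition: Q = 12; Cournot: Q = 8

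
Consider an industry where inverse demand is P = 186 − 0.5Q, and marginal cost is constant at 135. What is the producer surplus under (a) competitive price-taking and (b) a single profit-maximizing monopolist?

Competition: PS = 0; Monopoly: PS = 1300.5

Competitive firms price at marginal cost: P = 135, giving Q = 102.
PS = (135 − 135)·102 = 0.
Monopoly sets MR = MC: 186 − Q = 135 ⇒ Q = 51, P = 186 − 0.5·51 = 160.5.
PS = (160.5 − 135)·51 = 1300.5.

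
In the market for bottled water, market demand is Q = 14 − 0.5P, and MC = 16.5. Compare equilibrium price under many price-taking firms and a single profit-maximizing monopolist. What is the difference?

P rises by 5.75

Inverting demand: P = 28 − 2Q.
Under competition P = MC = 16.5, so Q = (28 − 16.5)/2 = 5.75.
The monopolist equates marginal revenue to marginal cost: 28 − 4Q = 16.5, so Q = 2.875. From demand, P = 22.25.
Change in equilibrium price: 22.25 − 16.5 = 5.75.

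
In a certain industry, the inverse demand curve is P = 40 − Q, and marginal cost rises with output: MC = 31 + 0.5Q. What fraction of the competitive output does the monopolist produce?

A monopolist chooses Q where MR = MC. MR = 40 − 2Q; setting this equal to 31 + 0.5Q gives Q = 3.6 and P = 36.4.
Competitive equilibrium sets price equal to marginal cost: 40 − Q = 31 + 0.5Q, so Q = 6 and P = 34.
Ratio Q_m/Q_c = 3.6/6 = 0.6.

Q_m/Q_c = 0.6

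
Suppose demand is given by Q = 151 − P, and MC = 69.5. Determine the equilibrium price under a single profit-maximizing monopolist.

Inverting demand: P = 151 − Q.
Monopoly sets MR = MC: 151 − 2Q = 69.5 ⇒ Q = 40.75, P = 151 − 40.75 = 110.25.

P = 110.25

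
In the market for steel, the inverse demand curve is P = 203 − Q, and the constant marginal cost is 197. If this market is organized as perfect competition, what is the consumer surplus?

Perfect competition: P = MC = 197, so 203 − Q = 197 and Q = 6.
CS = ½·(203 − 197)·6 = 18.

CS = 18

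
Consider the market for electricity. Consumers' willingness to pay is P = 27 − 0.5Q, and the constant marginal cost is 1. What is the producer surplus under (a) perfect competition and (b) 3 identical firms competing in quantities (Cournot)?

Competitive firms price at marginal cost: P = 1, giving Q = 52.
PS = (1 − 1)·52 = 0.
In a 3-firm Cournot equilibrium, symmetry and the first-order condition give q = (27 − 1)/(2) = 13. So Q = 39 and P = 7.5.
PS = (7.5 − 1)·39 = 253.5.

Competition: PS = 0; Cournot: PS = 253.5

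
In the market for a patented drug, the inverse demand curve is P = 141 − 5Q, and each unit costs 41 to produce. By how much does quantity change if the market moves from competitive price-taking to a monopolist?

Under competition P = MC = 41, so Q = (141 − 41)/5 = 20.
Monopoly sets MR = MC: 141 − 10Q = 41 ⇒ Q = 10, P = 141 − 5·10 = 91.
Change in quantity: 10 − 20 = −10.

Quantity falls by 10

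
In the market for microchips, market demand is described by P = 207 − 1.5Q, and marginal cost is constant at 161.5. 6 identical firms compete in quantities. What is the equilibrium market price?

With 6 symmetric Cournot firms, each firm's FOC gives 207 − 10.5q = 161.5, so q = 13/3, Q = 6·13/3 = 26, and P = 168.

P = 168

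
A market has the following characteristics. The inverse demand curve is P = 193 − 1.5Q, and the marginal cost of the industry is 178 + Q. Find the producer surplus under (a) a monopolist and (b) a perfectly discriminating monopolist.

A monopolist chooses Q where MR = MC. MR = 193 − 3Q; setting this equal to 178 + Q gives Q = 3.75 and P = 187.375.
PS = P·Q − VC(Q) = 187.375·3.75 − (178·3.75 + ½·1·3.75²) = 28.125.
A perfectly discriminating monopolist sells every unit with P(Q) ≥ MC(Q), so output equals the competitive quantity Q = 6. Each buyer pays their reservation price, so CS = 0 and the firm captures all surplus.
PS = ½·(193 − 178)·6 = 45.

Monopoly: PS = 28.125; Perfect PD: PS = 45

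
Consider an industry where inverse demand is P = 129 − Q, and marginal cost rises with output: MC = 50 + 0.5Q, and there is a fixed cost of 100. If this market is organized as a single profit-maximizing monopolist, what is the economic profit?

The monopolist equates marginal revenue to marginal cost: 129 − 2Q = 50 + 0.5Q, so Q = 31.6. From demand, P = 97.4.
Profit = 97.4·31.6 − (50·31.6 + ½·0.5·31.6²) − 100 = 1148.2.

Profit = 1148.2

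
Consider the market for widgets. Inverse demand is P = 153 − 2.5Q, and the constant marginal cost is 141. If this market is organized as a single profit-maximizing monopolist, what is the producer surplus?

PS = 14.4

Monopoly sets MR = MC: 153 − 5Q = 141 ⇒ Q = 2.4, P = 153 − 2.5·2.4 = 147.
PS = (147 − 141)·2.4 = 14.4.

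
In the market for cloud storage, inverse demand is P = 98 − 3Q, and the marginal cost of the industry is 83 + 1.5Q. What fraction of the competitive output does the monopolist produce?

Q_m/Q_c = 0.6

The monopolist equates marginal revenue to marginal cost: 98 − 6Q = 83 + 1.5Q, so Q = 2. From demand, P = 92.
Under competition P = MC: 98 − 3Q = 83 + 1.5Q ⇒ Q = 10/3, P = 88.
Ratio Q_m/Q_c = 2/(10/3) = 0.6.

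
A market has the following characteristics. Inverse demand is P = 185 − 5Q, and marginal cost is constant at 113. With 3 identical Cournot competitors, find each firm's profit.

With 3 symmetric Cournot firms, each firm's FOC gives 185 − 20q = 113, so q = 3.6, Q = 3·3.6 = 10.8, and P = 131.
Each firm's profit = (131 − 113)·3.6 = 64.8.

π_i = 64.8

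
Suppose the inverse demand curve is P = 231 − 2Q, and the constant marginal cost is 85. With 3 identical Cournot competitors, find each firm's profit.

In a 3-firm Cournot equilibrium, symmetry and the first-order condition give q = (231 − 85)/(8) = 18.25. So Q = 54.75 and P = 121.5.
Each firm's profit = (121.5 − 85)·18.25 = 666.125.

π_i = 666.125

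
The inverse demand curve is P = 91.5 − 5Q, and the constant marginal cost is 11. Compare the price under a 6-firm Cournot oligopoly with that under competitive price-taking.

Cournot: P = 22.5; Competition: P = 11

Cournot with 6 identical firms: the symmetric best-response condition is 91.5 − 35q = 11. Each firm produces q = 2.3, total output Q = 13.8, price P = 22.5.
Under competition P = MC = 11, so Q = (91.5 − 11)/5 = 16.1.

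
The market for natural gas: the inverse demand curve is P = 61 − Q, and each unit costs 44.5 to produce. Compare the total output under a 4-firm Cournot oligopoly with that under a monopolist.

In a 4-firm Cournot equilibrium, symmetry and the first-order condition give q = (61 − 44.5)/(5) = 3.3. So Q = 13.2 and P = 47.8.
A monopolist chooses Q where MR = MC. MR = 61 − 2Q; setting this equal to 44.5 gives Q = 8.25 and P = 52.75.

Cournot: Q = 13.2; Monopoly: Q = 8.25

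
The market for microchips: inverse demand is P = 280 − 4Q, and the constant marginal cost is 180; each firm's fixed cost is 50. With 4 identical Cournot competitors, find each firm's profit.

With 4 symmetric Cournot firms, each firm's FOC gives 280 − 20q = 180, so q = 5, Q = 4·5 = 20, and P = 200.
Each firm's profit = (200 − 180)·5 − 50 = 50.

π_i = 50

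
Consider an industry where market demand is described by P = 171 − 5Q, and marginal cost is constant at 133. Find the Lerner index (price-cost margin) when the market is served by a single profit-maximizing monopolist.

Lerner index = 0.125

A monopolist chooses Q where MR = MC. MR = 171 − 10Q; setting this equal to 133 gives Q = 3.8 and P = 152.
Lerner index = (P − MC)/P = (152 − 133)/152 = 0.125.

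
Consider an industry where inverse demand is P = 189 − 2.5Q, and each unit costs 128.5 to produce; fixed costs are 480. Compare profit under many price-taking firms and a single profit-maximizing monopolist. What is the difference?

Under competition P = MC = 128.5, so Q = (189 − 128.5)/2.5 = 24.2.
Profit = (128.5 − 128.5)·24.2 − 480 = −480.
Monopoly sets MR = MC: 189 − 5Q = 128.5 ⇒ Q = 12.1, P = 189 − 2.5·12.1 = 158.75.
Profit = (158.75 − 128.5)·12.1 − 480 = −113.975.
Change in profit: −113.975 − −480 = 366.025.

π rises by 366.025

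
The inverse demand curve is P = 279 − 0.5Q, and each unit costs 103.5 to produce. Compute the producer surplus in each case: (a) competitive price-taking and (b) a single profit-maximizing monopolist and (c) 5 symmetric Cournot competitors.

Competitive firms price at marginal cost: P = 103.5, giving Q = 351.
PS = (103.5 − 103.5)·351 = 0.
The monopolist equates marginal revenue to marginal cost: 279 − Q = 103.5, so Q = 175.5. From demand, P = 191.25.
PS = (191.25 − 103.5)·175.5 = 15400.125.
In a 5-firm Cournot equilibrium, symmetry and the first-order condition give q = (279 − 103.5)/(3) = 58.5. So Q = 292.5 and P = 132.75.
PS = (132.75 − 103.5)·292.5 = 8555.625.

Competition: PS = 0; Monopoly: PS = 15400.125; Cournot: PS = 8555.625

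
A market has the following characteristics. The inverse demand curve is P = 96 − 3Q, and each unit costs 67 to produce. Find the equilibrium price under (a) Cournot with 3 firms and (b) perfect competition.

Cournot: P = 74.25; Competition: P = 67

In a 3-firm Cournot equilibrium, symmetry and the first-order condition give q = (96 − 67)/(12) = 29/12. So Q = 7.25 and P = 74.25.
Perfect competition: P = MC = 67, so 96 − 3Q = 67 and Q = 29/3.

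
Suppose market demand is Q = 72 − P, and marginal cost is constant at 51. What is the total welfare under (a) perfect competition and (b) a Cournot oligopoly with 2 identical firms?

Competition: TS = 220.5; Cournot: TS = 196

Inverting demand: P = 72 − Q.
Perfect competition: P = MC = 51, so 72 − Q = 51 and Q = 21.
CS = ½·(72 − 51)·21 = 220.5; PS = (51 − 51)·21 = 0; TS = 220.5.
In a 2-firm Cournot equilibrium, symmetry and the first-order condition give q = (72 − 51)/(3) = 7. So Q = 14 and P = 58.
CS = ½·(72 − 58)·14 = 98; PS = (58 − 51)·14 = 98; TS = 196.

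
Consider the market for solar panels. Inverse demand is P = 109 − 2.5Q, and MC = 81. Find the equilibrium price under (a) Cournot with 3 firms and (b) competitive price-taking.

Cournot: P = 88; Competition: P = 81

With 3 symmetric Cournot firms, each firm's FOC gives 109 − 10q = 81, so q = 2.8, Q = 3·2.8 = 8.4, and P = 88.
Competitive firms price at marginal cost: P = 81, giving Q = 11.2.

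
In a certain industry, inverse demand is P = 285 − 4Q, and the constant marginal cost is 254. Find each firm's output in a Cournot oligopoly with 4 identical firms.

Cournot with 4 identical firms: the symmetric best-response condition is 285 − 20q = 254. Each firm produces q = 1.55, total output Q = 6.2, price P = 260.2.

q_i = 1.55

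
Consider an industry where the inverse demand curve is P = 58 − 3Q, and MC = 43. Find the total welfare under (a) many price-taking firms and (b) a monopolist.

Competition: TS = 37.5; Monopoly: TS = 28.125

Perfect competition: P = MC = 43, so 58 − 3Q = 43 and Q = 5.
CS = ½·(58 − 43)·5 = 37.5; PS = (43 − 43)·5 = 0; TS = 37.5.
A monopolist chooses Q where MR = MC. MR = 58 − 6Q; setting this equal to 43 gives Q = 2.5 and P = 50.5.
CS = ½·(58 − 50.5)·2.5 = 9.375; PS = (50.5 − 43)·2.5 = 18.75; TS = 28.125.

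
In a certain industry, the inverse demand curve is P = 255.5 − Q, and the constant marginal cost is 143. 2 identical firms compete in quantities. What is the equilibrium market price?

With 2 symmetric Cournot firms, each firm's FOC gives 255.5 − 3q = 143, so q = 37.5, Q = 2·37.5 = 75, and P = 180.5.

P = 180.5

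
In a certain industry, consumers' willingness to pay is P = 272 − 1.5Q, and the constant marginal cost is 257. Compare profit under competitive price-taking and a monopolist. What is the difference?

Under competition P = MC = 257, so Q = (272 − 257)/1.5 = 10.
Profit = (257 − 257)·10 = 0.
Monopoly sets MR = MC: 272 − 3Q = 257 ⇒ Q = 5, P = 272 − 1.5·5 = 264.5.
Profit = (264.5 − 257)·5 = 37.5.
Change in profit: 37.5 − 0 = 37.5.

π rises by 37.5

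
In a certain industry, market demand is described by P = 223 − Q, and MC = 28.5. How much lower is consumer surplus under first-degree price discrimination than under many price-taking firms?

CS falls by 18915.125

Under competition P = MC = 28.5, so Q = (223 − 28.5)/1 = 194.5.
CS = ½·(223 − 28.5)·194.5 = 18915.125.
A perfectly discriminating monopolist sells every unit with P(Q) ≥ MC(Q), so output equals the competitive quantity Q = 194.5. Each buyer pays their reservation price, so CS = 0 and the firm captures all surplus.
CS = 0.
Change in consumer surplus: 0 − 18915.125 = −18915.125.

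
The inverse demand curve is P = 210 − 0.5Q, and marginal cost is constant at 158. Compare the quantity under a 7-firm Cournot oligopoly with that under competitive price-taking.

Cournot: Q = 91; Competition: Q = 104

With 7 symmetric Cournot firms, each firm's FOC gives 210 − 4q = 158, so q = 13, Q = 7·13 = 91, and P = 164.5.
Under competition P = MC = 158, so Q = (210 − 158)/0.5 = 104.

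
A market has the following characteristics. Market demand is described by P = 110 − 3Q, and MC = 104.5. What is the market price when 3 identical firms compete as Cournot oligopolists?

Cournot with 3 identical firms: the symmetric best-response condition is 110 − 12q = 104.5. Each firm produces q = 11/24, total output Q = 1.375, price P = 105.875.

P = 105.875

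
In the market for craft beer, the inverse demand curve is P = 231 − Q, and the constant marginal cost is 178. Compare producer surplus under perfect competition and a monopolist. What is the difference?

Producer surplus rises by 702.25

Competitive firms price at marginal cost: P = 178, giving Q = 53.
PS = (178 − 178)·53 = 0.
The monopolist equates marginal revenue to marginal cost: 231 − 2Q = 178, so Q = 26.5. From demand, P = 204.5.
PS = (204.5 − 178)·26.5 = 702.25.
Change in producer surplus: 702.25 − 0 = 702.25.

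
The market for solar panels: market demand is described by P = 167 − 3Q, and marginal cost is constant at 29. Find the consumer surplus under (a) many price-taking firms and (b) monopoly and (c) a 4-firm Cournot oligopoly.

Under competition P = MC = 29, so Q = (167 − 29)/3 = 46.
CS = ½·(167 − 29)·46 = 3174.
A monopolist chooses Q where MR = MC. MR = 167 − 6Q; setting this equal to 29 gives Q = 23 and P = 98.
CS = ½·(167 − 98)·23 = 793.5.
With 4 symmetric Cournot firms, each firm's FOC gives 167 − 15q = 29, so q = 9.2, Q = 4·9.2 = 36.8, and P = 56.6.
CS = ½·(167 − 56.6)·36.8 = 2031.36.

Competition: CS = 3174; Monopoly: CS = 793.5; Cournot: CS = 2031.36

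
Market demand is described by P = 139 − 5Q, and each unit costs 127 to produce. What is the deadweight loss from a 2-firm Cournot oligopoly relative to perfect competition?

Perfect competition: P = MC = 127, so 139 − 5Q = 127 and Q = 2.4.
With 2 symmetric Cournot firms, each firm's FOC gives 139 − 15q = 127, so q = 0.8, Q = 2·0.8 = 1.6, and P = 131.
DWL is the triangle between Q = 1.6 and Q = 2.4: ½·(2.4 − 1.6)·(131 − 127) = 1.6.

DWL = 1.6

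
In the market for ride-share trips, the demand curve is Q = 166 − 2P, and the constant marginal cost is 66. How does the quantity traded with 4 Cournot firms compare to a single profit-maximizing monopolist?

Inverting demand: P = 83 − 0.5Q.
Cournot with 4 identical firms: the symmetric best-response condition is 83 − 2.5q = 66. Each firm produces q = 6.8, total output Q = 27.2, price P = 69.4.
The monopolist equates marginal revenue to marginal cost: 83 − Q = 66, so Q = 17. From demand, P = 74.5.

Cournot: Q = 27.2; Monopoly: Q = 17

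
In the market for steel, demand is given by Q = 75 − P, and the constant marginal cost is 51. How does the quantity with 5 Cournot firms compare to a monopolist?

Cournot: Q = 20; Monopoly: Q = 12

Inverting demand: P = 75 − Q.
Cournot with 5 identical firms: the symmetric best-response condition is 75 − 6q = 51. Each firm produces q = 4, total output Q = 20, price P = 55.
Monopoly sets MR = MC: 75 − 2Q = 51 ⇒ Q = 12, P = 75 − 12 = 63.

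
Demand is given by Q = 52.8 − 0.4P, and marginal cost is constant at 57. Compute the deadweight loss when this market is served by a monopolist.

Inverting demand: P = 132 − 2.5Q.
Perfect competition: P = MC = 57, so 132 − 2.5Q = 57 and Q = 30.
Monopoly sets MR = MC: 132 − 5Q = 57 ⇒ Q = 15, P = 132 − 2.5·15 = 94.5.
DWL is the triangle between Q = 15 and Q = 30: ½·(30 − 15)·(94.5 − 57) = 281.25.

DWL = 281.25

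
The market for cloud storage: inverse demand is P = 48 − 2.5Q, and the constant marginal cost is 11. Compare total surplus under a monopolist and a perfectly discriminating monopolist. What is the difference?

Total surplus rises by 68.45

A monopolist chooses Q where MR = MC. MR = 48 − 5Q; setting this equal to 11 gives Q = 7.4 and P = 29.5.
CS = ½·(48 − 29.5)·7.4 = 68.45; PS = (29.5 − 11)·7.4 = 136.9; TS = 205.35.
A perfectly discriminating monopolist sells every unit with P(Q) ≥ MC(Q), so output equals the competitive quantity Q = 14.8. Each buyer pays their reservation price, so CS = 0 and the firm captures all surplus.
TS = 273.8 (equal to competitive TS).
Change in total surplus: 273.8 − 205.35 = 68.45.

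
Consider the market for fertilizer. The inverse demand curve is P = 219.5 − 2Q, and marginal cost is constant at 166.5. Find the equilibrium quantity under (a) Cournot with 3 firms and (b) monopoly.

Cournot: Q = 19.875; Monopoly: Q = 13.25

With 3 symmetric Cournot firms, each firm's FOC gives 219.5 − 8q = 166.5, so q = 6.625, Q = 3·6.625 = 19.875, and P = 179.75.
A monopolist chooses Q where MR = MC. MR = 219.5 − 4Q; setting this equal to 166.5 gives Q = 13.25 and P = 193.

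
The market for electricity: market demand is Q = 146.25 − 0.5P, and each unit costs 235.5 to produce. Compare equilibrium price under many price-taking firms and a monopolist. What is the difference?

Equilibrium price rises by 28.5

Inverting demand: P = 292.5 − 2Q.
Competitive firms price at marginal cost: P = 235.5, giving Q = 28.5.
The monopolist equates marginal revenue to marginal cost: 292.5 − 4Q = 235.5, so Q = 14.25. From demand, P = 264.
Change in equilibrium price: 264 − 235.5 = 28.5.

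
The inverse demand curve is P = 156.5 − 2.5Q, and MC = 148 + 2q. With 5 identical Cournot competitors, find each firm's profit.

In a 5-firm Cournot equilibrium, symmetry and the first-order condition give q = (156.5 − 148)/(17) = 0.5. So Q = 2.5 and P = 150.25.
Each firm's profit = 150.25·0.5 − (148·0.5 + ½·2·0.5²) = 0.875.

π_i = 0.875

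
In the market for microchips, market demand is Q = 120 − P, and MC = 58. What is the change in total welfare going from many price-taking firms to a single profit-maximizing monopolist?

Inverting demand: P = 120 − Q.
Competitive firms price at marginal cost: P = 58, giving Q = 62.
CS = ½·(120 − 58)·62 = 1922; PS = (58 − 58)·62 = 0; TS = 1922.
A monopolist chooses Q where MR = MC. MR = 120 − 2Q; setting this equal to 58 gives Q = 31 and P = 89.
CS = ½·(120 − 89)·31 = 480.5; PS = (89 − 58)·31 = 961; TS = 1441.5.
Change in total welfare: 1441.5 − 1922 = −480.5.

Total welfare falls by 480.5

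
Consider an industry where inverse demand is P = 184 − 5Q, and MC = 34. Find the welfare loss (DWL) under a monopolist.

Competitive firms price at marginal cost: P = 34, giving Q = 30.
Monopoly sets MR = MC: 184 − 10Q = 34 ⇒ Q = 15, P = 184 − 5·15 = 109.
DWL is the triangle between Q = 15 and Q = 30: ½·(30 − 15)·(109 − 34) = 562.5.

DWL = 562.5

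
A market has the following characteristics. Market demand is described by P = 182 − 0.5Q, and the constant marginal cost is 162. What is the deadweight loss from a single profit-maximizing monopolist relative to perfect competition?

DWL = 100

Competitive firms price at marginal cost: P = 162, giving Q = 40.
Monopoly sets MR = MC: 182 − Q = 162 ⇒ Q = 20, P = 182 − 0.5·20 = 172.
DWL is the triangle between Q = 20 and Q = 40: ½·(40 − 20)·(172 − 162) = 100.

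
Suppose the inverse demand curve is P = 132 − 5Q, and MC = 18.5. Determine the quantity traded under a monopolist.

The monopolist equates marginal revenue to marginal cost: 132 − 10Q = 18.5, so Q = 11.35. From demand, P = 75.25.

Q = 11.35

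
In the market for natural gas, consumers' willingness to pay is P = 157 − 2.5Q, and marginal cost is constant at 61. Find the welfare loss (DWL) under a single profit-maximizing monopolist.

DWL = 460.8

Perfect competition: P = MC = 61, so 157 − 2.5Q = 61 and Q = 38.4.
Monopoly sets MR = MC: 157 − 5Q = 61 ⇒ Q = 19.2, P = 157 − 2.5·19.2 = 109.
DWL is the triangle between Q = 19.2 and Q = 38.4: ½·(38.4 − 19.2)·(109 − 61) = 460.8.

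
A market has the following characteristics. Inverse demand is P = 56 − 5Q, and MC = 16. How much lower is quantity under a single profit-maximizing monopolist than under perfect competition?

Quantity falls by 4

Perfect competition: P = MC = 16, so 56 − 5Q = 16 and Q = 8.
The monopolist equates marginal revenue to marginal cost: 56 − 10Q = 16, so Q = 4. From demand, P = 36.
Change in quantity: 4 − 8 = −4.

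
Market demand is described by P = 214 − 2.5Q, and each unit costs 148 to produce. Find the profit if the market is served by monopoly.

The monopolist equates marginal revenue to marginal cost: 214 − 5Q = 148, so Q = 13.2. From demand, P = 181.
Profit = (181 − 148)·13.2 = 435.6.

Profit = 435.6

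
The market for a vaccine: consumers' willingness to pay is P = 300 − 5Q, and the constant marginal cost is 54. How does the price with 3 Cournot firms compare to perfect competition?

In a 3-firm Cournot equilibrium, symmetry and the first-order condition give q = (300 − 54)/(20) = 12.3. So Q = 36.9 and P = 115.5.
Under competition P = MC = 54, so Q = (300 − 54)/5 = 49.2.

Cournot: P = 115.5; Competition: P = 54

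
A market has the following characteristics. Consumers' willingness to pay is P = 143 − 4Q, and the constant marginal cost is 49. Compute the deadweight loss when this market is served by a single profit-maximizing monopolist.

DWL = 276.125

Under competition P = MC = 49, so Q = (143 − 49)/4 = 23.5.
A monopolist chooses Q where MR = MC. MR = 143 − 8Q; setting this equal to 49 gives Q = 11.75 and P = 96.
DWL is the triangle between Q = 11.75 and Q = 23.5: ½·(23.5 − 11.75)·(96 − 49) = 276.125.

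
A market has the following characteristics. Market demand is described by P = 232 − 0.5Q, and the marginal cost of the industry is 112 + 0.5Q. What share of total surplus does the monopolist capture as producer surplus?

A monopolist chooses Q where MR = MC. MR = 232 − Q; setting this equal to 112 + 0.5Q gives Q = 80 and P = 192.
CS = ½·(232 − 192)·80 = 1600.
PS = P·Q − VC(Q) = 192·80 − (112·80 + ½·0.5·80²) = 4800.
Share captured = PS/TS = 4800/6400 = 0.75.

PS/TS = 0.75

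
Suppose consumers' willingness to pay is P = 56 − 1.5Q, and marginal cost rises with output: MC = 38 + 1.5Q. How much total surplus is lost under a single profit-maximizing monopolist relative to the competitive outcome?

Under competition P = MC: 56 − 1.5Q = 38 + 1.5Q ⇒ Q = 6, P = 47.
Monopoly sets MR = MC: 56 − 3Q = 38 + 1.5Q ⇒ Q = 4, P = 56 − 1.5·4 = 50.
CS = ½·(56 − 47)·6 = 27; PS = (47·6 − 38·6 − ½·1.5·6²) = 27; TS = 54.
CS = ½·(56 − 50)·4 = 12; PS = (50·4 − 38·4 − ½·1.5·4²) = 36; TS = 48.
DWL = 54 − 48 = 6.

DWL = 6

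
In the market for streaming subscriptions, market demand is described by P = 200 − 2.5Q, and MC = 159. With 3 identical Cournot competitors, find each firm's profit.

π_i = 42.025

With 3 symmetric Cournot firms, each firm's FOC gives 200 − 10q = 159, so q = 4.1, Q = 3·4.1 = 12.3, and P = 169.25.
Each firm's profit = (169.25 − 159)·4.1 = 42.025.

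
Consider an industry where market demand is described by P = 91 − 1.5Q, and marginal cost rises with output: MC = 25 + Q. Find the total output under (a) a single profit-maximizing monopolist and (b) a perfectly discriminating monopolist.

Monopoly sets MR = MC: 91 − 3Q = 25 + Q ⇒ Q = 16.5, P = 91 − 1.5·16.5 = 66.25.
Under first-degree price discrimination the firm charges each unit its demand price and produces up to where P = MC, i.e. Q = 26.4. Consumer surplus is zero; producer surplus equals total surplus.

Monopoly: Q = 16.5; Perfect PD: Q = 26.4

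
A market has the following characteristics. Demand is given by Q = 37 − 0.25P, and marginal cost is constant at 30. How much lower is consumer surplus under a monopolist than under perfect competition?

Consumer surplus falls by 1305.375

Inverting demand: P = 148 − 4Q.
Competitive firms price at marginal cost: P = 30, giving Q = 29.5.
CS = ½·(148 − 30)·29.5 = 1740.5.
The monopolist equates marginal revenue to marginal cost: 148 − 8Q = 30, so Q = 14.75. From demand, P = 89.
CS = ½·(148 − 89)·14.75 = 435.125.
Change in consumer surplus: 435.125 − 1740.5 = −1305.375.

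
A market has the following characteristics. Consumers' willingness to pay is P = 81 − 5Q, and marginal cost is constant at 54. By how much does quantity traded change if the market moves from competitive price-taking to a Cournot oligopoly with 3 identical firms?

Quantity traded falls by 1.35

Under competition P = MC = 54, so Q = (81 − 54)/5 = 5.4.
In a 3-firm Cournot equilibrium, symmetry and the first-order condition give q = (81 − 54)/(20) = 1.35. So Q = 4.05 and P = 60.75.
Change in quantity traded: 4.05 − 5.4 = −1.35.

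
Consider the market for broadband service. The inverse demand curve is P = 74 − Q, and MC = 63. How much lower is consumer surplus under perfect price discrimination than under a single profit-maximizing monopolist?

CS falls by 15.125

The monopolist equates marginal revenue to marginal cost: 74 − 2Q = 63, so Q = 5.5. From demand, P = 68.5.
CS = ½·(74 − 68.5)·5.5 = 15.125.
With perfect price discrimination, output is the efficient level Q = 11 (where demand meets MC), but every buyer pays their willingness to pay: CS = 0 and PS = total surplus.
CS = 0.
Change in consumer surplus: 0 − 15.125 = −15.125.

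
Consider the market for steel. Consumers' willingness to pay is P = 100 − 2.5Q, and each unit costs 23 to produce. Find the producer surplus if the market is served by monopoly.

PS = 592.9

Monopoly sets MR = MC: 100 − 5Q = 23 ⇒ Q = 15.4, P = 100 − 2.5·15.4 = 61.5.
PS = (61.5 − 23)·15.4 = 592.9.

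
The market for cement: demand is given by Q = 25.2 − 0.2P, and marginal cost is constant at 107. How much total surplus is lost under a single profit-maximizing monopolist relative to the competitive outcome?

Inverting demand: P = 126 − 5Q.
Competitive firms price at marginal cost: P = 107, giving Q = 3.8.
A monopolist chooses Q where MR = MC. MR = 126 − 10Q; setting this equal to 107 gives Q = 1.9 and P = 116.5.
DWL is the triangle between Q = 1.9 and Q = 3.8: ½·(3.8 − 1.9)·(116.5 − 107) = 9.025.

DWL = 9.025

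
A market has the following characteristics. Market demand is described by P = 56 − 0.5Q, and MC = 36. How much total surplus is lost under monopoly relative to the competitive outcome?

DWL = 100

Under competition P = MC = 36, so Q = (56 − 36)/0.5 = 40.
A monopolist chooses Q where MR = MC. MR = 56 − Q; setting this equal to 36 gives Q = 20 and P = 46.
DWL is the triangle between Q = 20 and Q = 40: ½·(40 − 20)·(46 − 36) = 100.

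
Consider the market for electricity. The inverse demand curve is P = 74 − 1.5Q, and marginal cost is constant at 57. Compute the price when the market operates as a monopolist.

P = 65.5

Monopoly sets MR = MC: 74 − 3Q = 57 ⇒ Q = 17/3, P = 74 − 1.5·17/3 = 65.5.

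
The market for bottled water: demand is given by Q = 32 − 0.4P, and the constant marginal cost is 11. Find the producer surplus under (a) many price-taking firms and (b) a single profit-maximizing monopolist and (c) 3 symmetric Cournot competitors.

Competition: PS = 0; Monopoly: PS = 476.1; Cournot: PS = 357.075

Inverting demand: P = 80 − 2.5Q.
Perfect competition: P = MC = 11, so 80 − 2.5Q = 11 and Q = 27.6.
PS = (11 − 11)·27.6 = 0.
A monopolist chooses Q where MR = MC. MR = 80 − 5Q; setting this equal to 11 gives Q = 13.8 and P = 45.5.
PS = (45.5 − 11)·13.8 = 476.1.
In a 3-firm Cournot equilibrium, symmetry and the first-order condition give q = (80 − 11)/(10) = 6.9. So Q = 20.7 and P = 28.25.
PS = (28.25 − 11)·20.7 = 357.075.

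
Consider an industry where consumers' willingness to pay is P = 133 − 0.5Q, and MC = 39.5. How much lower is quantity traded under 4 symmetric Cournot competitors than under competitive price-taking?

Quantity traded falls by 37.4

Competitive firms price at marginal cost: P = 39.5, giving Q = 187.
With 4 symmetric Cournot firms, each firm's FOC gives 133 − 2.5q = 39.5, so q = 37.4, Q = 4·37.4 = 149.6, and P = 58.2.
Change in quantity traded: 149.6 − 187 = −37.4.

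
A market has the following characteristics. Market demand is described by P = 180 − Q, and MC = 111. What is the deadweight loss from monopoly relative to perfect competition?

Under competition P = MC = 111, so Q = (180 − 111)/1 = 69.
Monopoly sets MR = MC: 180 − 2Q = 111 ⇒ Q = 34.5, P = 180 − 34.5 = 145.5.
DWL is the triangle between Q = 34.5 and Q = 69: ½·(69 − 34.5)·(145.5 − 111) = 595.125.

DWL = 595.125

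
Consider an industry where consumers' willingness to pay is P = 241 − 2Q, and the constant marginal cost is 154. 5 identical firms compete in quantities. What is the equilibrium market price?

Cournot with 5 identical firms: the symmetric best-response condition is 241 − 12q = 154. Each firm produces q = 7.25, total output Q = 36.25, price P = 168.5.

P = 168.5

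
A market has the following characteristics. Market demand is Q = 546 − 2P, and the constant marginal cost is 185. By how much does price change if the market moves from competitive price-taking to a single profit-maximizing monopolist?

P rises by 44

Inverting demand: P = 273 − 0.5Q.
Perfect competition: P = MC = 185, so 273 − 0.5Q = 185 and Q = 176.
A monopolist chooses Q where MR = MC. MR = 273 − Q; setting this equal to 185 gives Q = 88 and P = 229.
Change in price: 229 − 185 = 44.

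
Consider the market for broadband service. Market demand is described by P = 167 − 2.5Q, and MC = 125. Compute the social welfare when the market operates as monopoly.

Monopoly sets MR = MC: 167 − 5Q = 125 ⇒ Q = 8.4, P = 167 − 2.5·8.4 = 146.
CS = ½·(167 − 146)·8.4 = 88.2; PS = (146 − 125)·8.4 = 176.4; TS = 264.6.

TS = 264.6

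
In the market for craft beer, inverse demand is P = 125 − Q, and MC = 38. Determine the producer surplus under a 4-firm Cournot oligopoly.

In a 4-firm Cournot equilibrium, symmetry and the first-order condition give q = (125 − 38)/(5) = 17.4. So Q = 69.6 and P = 55.4.
PS = (55.4 − 38)·69.6 = 1211.04.

PS = 1211.04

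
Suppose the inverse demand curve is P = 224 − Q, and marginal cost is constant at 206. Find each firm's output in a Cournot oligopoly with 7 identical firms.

q_i = 2.25

In a 7-firm Cournot equilibrium, symmetry and the first-order condition give q = (224 − 206)/(8) = 2.25. So Q = 15.75 and P = 208.25.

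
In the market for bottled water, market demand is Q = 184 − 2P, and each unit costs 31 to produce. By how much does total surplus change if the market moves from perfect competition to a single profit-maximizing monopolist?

TS falls by 930.25

Inverting demand: P = 92 − 0.5Q.
Perfect competition: P = MC = 31, so 92 − 0.5Q = 31 and Q = 122.
CS = ½·(92 − 31)·122 = 3721; PS = (31 − 31)·122 = 0; TS = 3721.
A monopolist chooses Q where MR = MC. MR = 92 − Q; setting this equal to 31 gives Q = 61 and P = 61.5.
CS = ½·(92 − 61.5)·61 = 930.25; PS = (61.5 − 31)·61 = 1860.5; TS = 2790.75.
Change in total surplus: 2790.75 − 3721 = −930.25.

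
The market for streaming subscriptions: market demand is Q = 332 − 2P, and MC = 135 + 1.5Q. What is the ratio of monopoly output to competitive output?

Q_m/Q_c = 0.8

Inverting demand: P = 166 − 0.5Q.
The monopolist equates marginal revenue to marginal cost: 166 − Q = 135 + 1.5Q, so Q = 12.4. From demand, P = 159.8.
Under competition P = MC: 166 − 0.5Q = 135 + 1.5Q ⇒ Q = 15.5, P = 158.25.
Ratio Q_m/Q_c = 12.4/15.5 = 0.8.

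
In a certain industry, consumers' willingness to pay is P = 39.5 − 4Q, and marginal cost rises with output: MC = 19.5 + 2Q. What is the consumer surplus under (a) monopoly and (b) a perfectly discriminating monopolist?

Monopoly: CS = 8; Perfect PD: CS = 0

Monopoly sets MR = MC: 39.5 − 8Q = 19.5 + 2Q ⇒ Q = 2, P = 39.5 − 4·2 = 31.5.
CS = ½·(39.5 − 31.5)·2 = 8.
Under first-degree price discrimination the firm charges each unit its demand price and produces up to where P = MC, i.e. Q = 10/3. Consumer surplus is zero; producer surplus equals total surplus.
CS = 0.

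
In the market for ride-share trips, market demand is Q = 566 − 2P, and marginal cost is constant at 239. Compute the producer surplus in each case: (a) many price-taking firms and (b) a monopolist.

Inverting demand: P = 283 − 0.5Q.
Under competition P = MC = 239, so Q = (283 − 239)/0.5 = 88.
PS = (239 − 239)·88 = 0.
The monopolist equates marginal revenue to marginal cost: 283 − Q = 239, so Q = 44. From demand, P = 261.
PS = (261 − 239)·44 = 968.

Competition: PS = 0; Monopoly: PS = 968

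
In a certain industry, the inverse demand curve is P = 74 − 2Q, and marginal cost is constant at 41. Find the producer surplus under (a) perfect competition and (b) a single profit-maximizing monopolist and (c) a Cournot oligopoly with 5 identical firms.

Competition: PS = 0; Monopoly: PS = 136.125; Cournot: PS = 75.625

Perfect competition: P = MC = 41, so 74 − 2Q = 41 and Q = 16.5.
PS = (41 − 41)·16.5 = 0.
The monopolist equates marginal revenue to marginal cost: 74 − 4Q = 41, so Q = 8.25. From demand, P = 57.5.
PS = (57.5 − 41)·8.25 = 136.125.
With 5 symmetric Cournot firms, each firm's FOC gives 74 − 12q = 41, so q = 2.75, Q = 5·2.75 = 13.75, and P = 46.5.
PS = (46.5 − 41)·13.75 = 75.625.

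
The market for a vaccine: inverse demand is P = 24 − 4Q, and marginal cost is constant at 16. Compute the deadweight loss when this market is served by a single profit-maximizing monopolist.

Under competition P = MC = 16, so Q = (24 − 16)/4 = 2.
Monopoly sets MR = MC: 24 − 8Q = 16 ⇒ Q = 1, P = 24 − 4·1 = 20.
DWL is the triangle between Q = 1 and Q = 2: ½·(2 − 1)·(20 − 16) = 2.

DWL = 2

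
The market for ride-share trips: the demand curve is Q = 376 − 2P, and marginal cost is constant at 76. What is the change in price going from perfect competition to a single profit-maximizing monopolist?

Inverting demand: P = 188 − 0.5Q.
Competitive firms price at marginal cost: P = 76, giving Q = 224.
A monopolist chooses Q where MR = MC. MR = 188 − Q; setting this equal to 76 gives Q = 112 and P = 132.
Change in price: 132 − 76 = 56.

Price rises by 56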